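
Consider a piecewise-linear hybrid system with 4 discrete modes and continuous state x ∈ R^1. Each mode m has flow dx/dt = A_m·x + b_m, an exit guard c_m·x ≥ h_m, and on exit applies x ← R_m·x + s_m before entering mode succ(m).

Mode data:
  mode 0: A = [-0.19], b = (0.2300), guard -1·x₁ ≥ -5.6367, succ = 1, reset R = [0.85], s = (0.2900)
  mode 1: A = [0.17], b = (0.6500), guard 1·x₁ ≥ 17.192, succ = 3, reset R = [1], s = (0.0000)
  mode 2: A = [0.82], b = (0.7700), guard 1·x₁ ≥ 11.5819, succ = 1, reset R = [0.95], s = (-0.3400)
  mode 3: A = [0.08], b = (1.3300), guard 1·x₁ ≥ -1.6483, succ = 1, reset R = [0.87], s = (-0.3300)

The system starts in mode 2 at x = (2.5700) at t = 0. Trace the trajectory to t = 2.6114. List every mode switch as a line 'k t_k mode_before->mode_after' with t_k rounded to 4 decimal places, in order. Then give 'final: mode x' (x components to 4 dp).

1 1.5513 2->1
final: 1 13.5235

Mode 2: guard c·x = 11.5819 hit at Δt = 1.5513 (t = 1.5513), x⁻ = (11.5819) → reset → x⁺ = (10.6628), jump to mode 1
Mode 1: flow for 1.0601 to horizon, guard not reached → x = (13.5235)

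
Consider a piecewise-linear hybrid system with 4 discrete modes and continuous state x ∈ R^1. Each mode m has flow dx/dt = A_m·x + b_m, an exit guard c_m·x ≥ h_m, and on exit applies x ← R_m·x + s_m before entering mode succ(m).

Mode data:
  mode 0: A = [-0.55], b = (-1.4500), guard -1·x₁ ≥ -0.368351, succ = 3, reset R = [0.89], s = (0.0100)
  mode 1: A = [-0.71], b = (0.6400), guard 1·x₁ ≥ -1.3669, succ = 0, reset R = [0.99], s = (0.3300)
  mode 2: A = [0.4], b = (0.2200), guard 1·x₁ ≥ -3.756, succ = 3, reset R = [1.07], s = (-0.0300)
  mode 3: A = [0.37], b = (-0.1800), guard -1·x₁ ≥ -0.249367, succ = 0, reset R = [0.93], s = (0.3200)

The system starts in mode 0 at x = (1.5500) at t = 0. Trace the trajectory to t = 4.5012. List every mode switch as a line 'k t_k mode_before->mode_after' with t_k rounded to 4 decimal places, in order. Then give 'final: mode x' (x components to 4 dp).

1 0.6030 0->3
2 1.8650 3->0
3 1.9728 0->3
4 3.2348 3->0
5 3.3426 0->3
final: 3 0.2583

Mode 0: guard c·x = -0.3684 hit at Δt = 0.6030 (t = 0.6030), x⁻ = (0.3684) → reset → x⁺ = (0.3378), jump to mode 3
Mode 3: guard c·x = -0.2494 hit at Δt = 1.2620 (t = 1.8650), x⁻ = (0.2494) → reset → x⁺ = (0.5519), jump to mode 0
Mode 0: guard c·x = -0.3684 hit at Δt = 0.1078 (t = 1.9728), x⁻ = (0.3684) → reset → x⁺ = (0.3378), jump to mode 3
Mode 3: guard c·x = -0.2494 hit at Δt = 1.2620 (t = 3.2348), x⁻ = (0.2494) → reset → x⁺ = (0.5519), jump to mode 0
Mode 0: guard c·x = -0.3684 hit at Δt = 0.1078 (t = 3.3426), x⁻ = (0.3684) → reset → x⁺ = (0.3378), jump to mode 3
Mode 3: flow for 1.1586 to horizon, guard not reached → x = (0.2583)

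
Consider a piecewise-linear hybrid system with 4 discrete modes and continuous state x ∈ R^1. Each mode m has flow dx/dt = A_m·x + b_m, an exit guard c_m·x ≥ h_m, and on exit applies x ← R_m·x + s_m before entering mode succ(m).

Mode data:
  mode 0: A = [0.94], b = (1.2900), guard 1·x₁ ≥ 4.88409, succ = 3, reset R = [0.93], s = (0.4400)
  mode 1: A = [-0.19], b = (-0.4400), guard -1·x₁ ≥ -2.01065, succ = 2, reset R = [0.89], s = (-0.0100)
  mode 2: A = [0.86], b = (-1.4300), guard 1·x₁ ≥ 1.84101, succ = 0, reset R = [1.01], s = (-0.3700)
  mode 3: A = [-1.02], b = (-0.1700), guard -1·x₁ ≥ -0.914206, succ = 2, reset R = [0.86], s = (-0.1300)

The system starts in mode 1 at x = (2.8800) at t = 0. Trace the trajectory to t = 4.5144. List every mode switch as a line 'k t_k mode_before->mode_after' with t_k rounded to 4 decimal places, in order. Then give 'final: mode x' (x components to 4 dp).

Mode 1: guard c·x = -2.0107 hit at Δt = 0.9637 (t = 0.9637), x⁻ = (2.0107) → reset → x⁺ = (1.7795), jump to mode 2
Mode 2: guard c·x = 1.8410 hit at Δt = 0.4925 (t = 1.4562), x⁻ = (1.8410) → reset → x⁺ = (1.4894), jump to mode 0
Mode 0: guard c·x = 4.8841 hit at Δt = 0.8321 (t = 2.2883), x⁻ = (4.8841) → reset → x⁺ = (4.9822), jump to mode 3
Mode 3: guard c·x = -0.9142 hit at Δt = 1.5304 (t = 3.8187), x⁻ = (0.9142) → reset → x⁺ = (0.6562), jump to mode 2
Mode 2: flow for 0.6957 to horizon, guard not reached → x = (-0.1683)

1 0.9637 1->2
2 1.4562 2->0
3 2.2883 0->3
4 3.8187 3->2
final: 2 -0.1683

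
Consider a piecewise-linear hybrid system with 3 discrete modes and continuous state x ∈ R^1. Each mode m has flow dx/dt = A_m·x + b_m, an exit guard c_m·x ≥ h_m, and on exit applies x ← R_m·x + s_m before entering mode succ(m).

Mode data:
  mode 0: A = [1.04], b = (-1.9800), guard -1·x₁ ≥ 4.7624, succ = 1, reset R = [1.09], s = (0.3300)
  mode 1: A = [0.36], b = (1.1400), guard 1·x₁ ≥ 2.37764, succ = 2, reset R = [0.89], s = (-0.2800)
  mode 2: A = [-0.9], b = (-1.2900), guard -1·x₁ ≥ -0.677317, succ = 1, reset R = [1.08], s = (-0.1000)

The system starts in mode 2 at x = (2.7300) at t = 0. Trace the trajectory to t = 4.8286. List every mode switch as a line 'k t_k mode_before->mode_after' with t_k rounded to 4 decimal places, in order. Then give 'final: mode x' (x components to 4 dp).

1 0.7548 2->1
2 1.8055 1->2
3 2.2917 2->1
4 3.3424 1->2
5 3.8287 2->1
final: 1 2.2772

Mode 2: guard c·x = -0.6773 hit at Δt = 0.7548 (t = 0.7548), x⁻ = (0.6773) → reset → x⁺ = (0.6315), jump to mode 1
Mode 1: guard c·x = 2.3776 hit at Δt = 1.0507 (t = 1.8055), x⁻ = (2.3776) → reset → x⁺ = (1.8361), jump to mode 2
Mode 2: guard c·x = -0.6773 hit at Δt = 0.4862 (t = 2.2917), x⁻ = (0.6773) → reset → x⁺ = (0.6315), jump to mode 1
Mode 1: guard c·x = 2.3776 hit at Δt = 1.0507 (t = 3.3424), x⁻ = (2.3776) → reset → x⁺ = (1.8361), jump to mode 2
Mode 2: guard c·x = -0.6773 hit at Δt = 0.4862 (t = 3.8287), x⁻ = (0.6773) → reset → x⁺ = (0.6315), jump to mode 1
Mode 1: flow for 0.9999 to horizon, guard not reached → x = (2.2772)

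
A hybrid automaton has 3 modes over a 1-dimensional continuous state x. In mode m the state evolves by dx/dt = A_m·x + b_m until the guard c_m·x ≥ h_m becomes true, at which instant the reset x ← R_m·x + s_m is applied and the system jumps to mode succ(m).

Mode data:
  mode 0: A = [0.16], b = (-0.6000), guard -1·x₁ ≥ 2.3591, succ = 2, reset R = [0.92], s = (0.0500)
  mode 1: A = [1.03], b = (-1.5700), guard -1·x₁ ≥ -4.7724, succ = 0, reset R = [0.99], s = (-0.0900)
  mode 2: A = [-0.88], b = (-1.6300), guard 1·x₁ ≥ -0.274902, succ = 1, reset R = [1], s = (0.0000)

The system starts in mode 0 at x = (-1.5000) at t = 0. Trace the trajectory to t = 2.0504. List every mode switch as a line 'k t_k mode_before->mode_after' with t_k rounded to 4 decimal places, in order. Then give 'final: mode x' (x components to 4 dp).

1 0.9472 0->2
final: 2 -1.9538

Mode 0: guard c·x = 2.3591 hit at Δt = 0.9472 (t = 0.9472), x⁻ = (-2.3591) → reset → x⁺ = (-2.1204), jump to mode 2
Mode 2: flow for 1.1032 to horizon, guard not reached → x = (-1.9538)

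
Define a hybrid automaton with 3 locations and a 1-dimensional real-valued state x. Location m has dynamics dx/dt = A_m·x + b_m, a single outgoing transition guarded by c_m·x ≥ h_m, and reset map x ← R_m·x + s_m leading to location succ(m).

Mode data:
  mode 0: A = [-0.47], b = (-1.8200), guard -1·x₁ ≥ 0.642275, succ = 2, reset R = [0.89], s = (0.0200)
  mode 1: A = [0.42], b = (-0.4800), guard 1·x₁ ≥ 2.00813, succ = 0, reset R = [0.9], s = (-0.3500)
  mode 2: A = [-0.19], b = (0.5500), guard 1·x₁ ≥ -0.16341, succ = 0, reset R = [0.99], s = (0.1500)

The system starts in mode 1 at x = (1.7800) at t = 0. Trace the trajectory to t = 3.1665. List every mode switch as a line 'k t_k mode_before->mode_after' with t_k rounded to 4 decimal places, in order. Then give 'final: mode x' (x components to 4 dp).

1 0.7287 1->0
2 1.7942 0->2
3 2.4232 2->0
4 2.8026 0->2
final: 2 -0.3214

Mode 1: guard c·x = 2.0081 hit at Δt = 0.7287 (t = 0.7287), x⁻ = (2.0081) → reset → x⁺ = (1.4573), jump to mode 0
Mode 0: guard c·x = 0.6423 hit at Δt = 1.0655 (t = 1.7942), x⁻ = (-0.6423) → reset → x⁺ = (-0.5516), jump to mode 2
Mode 2: guard c·x = -0.1634 hit at Δt = 0.6290 (t = 2.4232), x⁻ = (-0.1634) → reset → x⁺ = (-0.0118), jump to mode 0
Mode 0: guard c·x = 0.6423 hit at Δt = 0.3794 (t = 2.8026), x⁻ = (-0.6423) → reset → x⁺ = (-0.5516), jump to mode 2
Mode 2: flow for 0.3639 to horizon, guard not reached → x = (-0.3214)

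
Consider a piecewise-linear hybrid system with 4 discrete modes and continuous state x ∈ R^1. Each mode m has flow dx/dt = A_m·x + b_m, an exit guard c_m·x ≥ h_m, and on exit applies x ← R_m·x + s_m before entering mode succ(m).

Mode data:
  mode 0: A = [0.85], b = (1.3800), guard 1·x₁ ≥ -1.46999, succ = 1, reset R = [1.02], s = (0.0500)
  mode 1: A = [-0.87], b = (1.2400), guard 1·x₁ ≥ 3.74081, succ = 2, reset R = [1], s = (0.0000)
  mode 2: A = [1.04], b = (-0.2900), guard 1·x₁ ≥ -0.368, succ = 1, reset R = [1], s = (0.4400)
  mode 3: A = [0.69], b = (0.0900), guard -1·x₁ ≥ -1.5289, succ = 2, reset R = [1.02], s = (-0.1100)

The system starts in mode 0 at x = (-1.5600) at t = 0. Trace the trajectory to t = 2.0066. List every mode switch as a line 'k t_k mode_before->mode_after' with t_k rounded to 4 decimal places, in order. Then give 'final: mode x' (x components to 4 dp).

1 1.0382 0->1
final: 1 0.1874

Mode 0: guard c·x = -1.4700 hit at Δt = 1.0382 (t = 1.0382), x⁻ = (-1.4700) → reset → x⁺ = (-1.4494), jump to mode 1
Mode 1: flow for 0.9684 to horizon, guard not reached → x = (0.1874)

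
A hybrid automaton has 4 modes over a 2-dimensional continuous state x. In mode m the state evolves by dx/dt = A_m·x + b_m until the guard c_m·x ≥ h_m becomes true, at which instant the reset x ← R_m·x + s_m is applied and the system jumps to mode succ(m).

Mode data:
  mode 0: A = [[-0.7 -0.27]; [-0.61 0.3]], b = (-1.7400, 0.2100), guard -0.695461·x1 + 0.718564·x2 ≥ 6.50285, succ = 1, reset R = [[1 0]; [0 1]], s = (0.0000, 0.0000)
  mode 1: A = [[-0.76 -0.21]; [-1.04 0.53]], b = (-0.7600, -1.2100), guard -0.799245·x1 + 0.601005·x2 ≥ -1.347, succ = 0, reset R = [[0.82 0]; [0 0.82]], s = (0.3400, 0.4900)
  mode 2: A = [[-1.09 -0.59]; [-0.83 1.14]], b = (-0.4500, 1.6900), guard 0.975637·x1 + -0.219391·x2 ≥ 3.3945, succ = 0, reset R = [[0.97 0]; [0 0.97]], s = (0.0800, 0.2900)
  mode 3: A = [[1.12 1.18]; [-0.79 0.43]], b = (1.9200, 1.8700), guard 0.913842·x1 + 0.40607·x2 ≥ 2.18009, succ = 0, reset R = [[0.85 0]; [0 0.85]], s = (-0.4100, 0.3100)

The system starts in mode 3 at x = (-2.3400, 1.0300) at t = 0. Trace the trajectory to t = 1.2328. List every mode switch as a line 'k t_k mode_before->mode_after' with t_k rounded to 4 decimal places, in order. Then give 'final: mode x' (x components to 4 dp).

1 0.7904 3->0
final: 0 -1.1153 4.7920

Mode 3: guard c·x = 2.1801 hit at Δt = 0.7904 (t = 0.7904), x⁻ = (0.4746, 4.3007) → reset → x⁺ = (-0.0066, 3.9656), jump to mode 0
Mode 0: flow for 0.4424 to horizon, guard not reached → x = (-1.1153, 4.7920)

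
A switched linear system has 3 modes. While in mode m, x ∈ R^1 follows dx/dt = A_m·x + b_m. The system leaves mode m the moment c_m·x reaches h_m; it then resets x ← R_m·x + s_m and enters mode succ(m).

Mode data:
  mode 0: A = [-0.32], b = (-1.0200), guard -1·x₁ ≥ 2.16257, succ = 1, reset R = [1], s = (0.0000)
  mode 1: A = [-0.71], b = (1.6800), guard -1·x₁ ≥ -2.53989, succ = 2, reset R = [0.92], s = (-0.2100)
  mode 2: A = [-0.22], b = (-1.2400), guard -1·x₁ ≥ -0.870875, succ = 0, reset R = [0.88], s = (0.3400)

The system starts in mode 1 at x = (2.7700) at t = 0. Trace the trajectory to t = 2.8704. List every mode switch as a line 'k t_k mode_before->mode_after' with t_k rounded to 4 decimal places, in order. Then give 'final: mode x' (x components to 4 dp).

1 1.1882 1->2
2 1.9903 2->0
final: 0 0.0525

Mode 1: guard c·x = -2.5399 hit at Δt = 1.1882 (t = 1.1882), x⁻ = (2.5399) → reset → x⁺ = (2.1267), jump to mode 2
Mode 2: guard c·x = -0.8709 hit at Δt = 0.8021 (t = 1.9903), x⁻ = (0.8709) → reset → x⁺ = (1.1064), jump to mode 0
Mode 0: flow for 0.8801 to horizon, guard not reached → x = (0.0525)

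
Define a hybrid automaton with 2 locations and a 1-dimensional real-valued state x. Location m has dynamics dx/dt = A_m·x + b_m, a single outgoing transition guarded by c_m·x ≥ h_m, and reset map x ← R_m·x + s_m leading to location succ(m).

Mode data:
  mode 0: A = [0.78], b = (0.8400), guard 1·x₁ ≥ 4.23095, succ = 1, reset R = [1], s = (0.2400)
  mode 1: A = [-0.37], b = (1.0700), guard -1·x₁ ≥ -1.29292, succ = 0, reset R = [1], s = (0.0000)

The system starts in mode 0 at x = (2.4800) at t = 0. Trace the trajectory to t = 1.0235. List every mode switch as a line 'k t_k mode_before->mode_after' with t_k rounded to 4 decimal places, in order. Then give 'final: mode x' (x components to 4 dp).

Mode 0: guard c·x = 4.2309 hit at Δt = 0.5132 (t = 0.5132), x⁻ = (4.2309) → reset → x⁺ = (4.4710), jump to mode 1
Mode 1: flow for 0.5103 to horizon, guard not reached → x = (4.1993)

1 0.5132 0->1
final: 1 4.1993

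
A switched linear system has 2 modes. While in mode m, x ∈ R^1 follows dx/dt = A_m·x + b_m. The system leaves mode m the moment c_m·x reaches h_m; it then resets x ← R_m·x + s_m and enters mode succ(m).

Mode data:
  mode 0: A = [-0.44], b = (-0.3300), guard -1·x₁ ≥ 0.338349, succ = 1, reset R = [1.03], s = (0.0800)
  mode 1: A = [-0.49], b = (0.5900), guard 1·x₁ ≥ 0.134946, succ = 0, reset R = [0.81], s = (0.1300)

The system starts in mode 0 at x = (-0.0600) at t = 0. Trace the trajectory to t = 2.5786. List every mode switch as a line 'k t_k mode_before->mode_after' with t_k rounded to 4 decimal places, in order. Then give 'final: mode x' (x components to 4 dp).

Mode 0: guard c·x = 0.3383 hit at Δt = 1.1739 (t = 1.1739), x⁻ = (-0.3383) → reset → x⁺ = (-0.2685), jump to mode 1
Mode 1: guard c·x = 0.1349 hit at Δt = 0.6534 (t = 1.8273), x⁻ = (0.1349) → reset → x⁺ = (0.2393), jump to mode 0
Mode 0: flow for 0.7513 to horizon, guard not reached → x = (-0.0392)

1 1.1739 0->1
2 1.8273 1->0
final: 0 -0.0392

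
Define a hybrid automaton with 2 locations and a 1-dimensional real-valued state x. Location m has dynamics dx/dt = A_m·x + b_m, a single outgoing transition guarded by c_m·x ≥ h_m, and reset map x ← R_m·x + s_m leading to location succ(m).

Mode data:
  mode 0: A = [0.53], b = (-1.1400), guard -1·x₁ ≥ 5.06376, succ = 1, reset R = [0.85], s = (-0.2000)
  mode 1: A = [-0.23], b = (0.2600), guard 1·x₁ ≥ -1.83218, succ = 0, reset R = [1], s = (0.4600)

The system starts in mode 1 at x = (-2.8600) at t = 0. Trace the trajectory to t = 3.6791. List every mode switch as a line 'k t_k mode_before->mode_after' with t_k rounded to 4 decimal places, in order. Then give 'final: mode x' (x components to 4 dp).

Mode 1: guard c·x = -1.8322 hit at Δt = 1.2949 (t = 1.2949), x⁻ = (-1.8322) → reset → x⁺ = (-1.3722), jump to mode 0
Mode 0: guard c·x = 5.0638 hit at Δt = 1.3524 (t = 2.6473), x⁻ = (-5.0638) → reset → x⁺ = (-4.5042), jump to mode 1
Mode 1: flow for 1.0318 to horizon, guard not reached → x = (-3.3139)

1 1.2949 1->0
2 2.6473 0->1
final: 1 -3.3139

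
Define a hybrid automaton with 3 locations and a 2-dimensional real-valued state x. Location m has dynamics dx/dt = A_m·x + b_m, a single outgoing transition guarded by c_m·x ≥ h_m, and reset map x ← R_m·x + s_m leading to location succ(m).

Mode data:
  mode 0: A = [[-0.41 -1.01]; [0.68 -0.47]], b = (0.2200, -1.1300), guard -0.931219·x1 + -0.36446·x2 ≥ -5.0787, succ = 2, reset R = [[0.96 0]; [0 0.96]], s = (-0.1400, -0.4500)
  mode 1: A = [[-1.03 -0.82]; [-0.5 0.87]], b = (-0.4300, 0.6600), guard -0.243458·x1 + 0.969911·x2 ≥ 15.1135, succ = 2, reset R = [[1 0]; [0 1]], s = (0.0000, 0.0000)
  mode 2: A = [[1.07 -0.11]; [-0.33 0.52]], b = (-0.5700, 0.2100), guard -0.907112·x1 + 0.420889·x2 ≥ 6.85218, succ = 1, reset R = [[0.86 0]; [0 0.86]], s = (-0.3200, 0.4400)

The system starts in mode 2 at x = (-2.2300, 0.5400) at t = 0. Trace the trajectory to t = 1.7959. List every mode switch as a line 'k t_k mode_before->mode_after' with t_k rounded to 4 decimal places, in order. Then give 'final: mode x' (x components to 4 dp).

Mode 2: guard c·x = 6.8522 hit at Δt = 0.8412 (t = 0.8412), x⁻ = (-6.4394, 2.4019) → reset → x⁺ = (-5.8579, 2.5057), jump to mode 1
Mode 1: flow for 0.9547 to horizon, guard not reached → x = (-5.7887, 10.6788)

1 0.8412 2->1
final: 1 -5.7887 10.6788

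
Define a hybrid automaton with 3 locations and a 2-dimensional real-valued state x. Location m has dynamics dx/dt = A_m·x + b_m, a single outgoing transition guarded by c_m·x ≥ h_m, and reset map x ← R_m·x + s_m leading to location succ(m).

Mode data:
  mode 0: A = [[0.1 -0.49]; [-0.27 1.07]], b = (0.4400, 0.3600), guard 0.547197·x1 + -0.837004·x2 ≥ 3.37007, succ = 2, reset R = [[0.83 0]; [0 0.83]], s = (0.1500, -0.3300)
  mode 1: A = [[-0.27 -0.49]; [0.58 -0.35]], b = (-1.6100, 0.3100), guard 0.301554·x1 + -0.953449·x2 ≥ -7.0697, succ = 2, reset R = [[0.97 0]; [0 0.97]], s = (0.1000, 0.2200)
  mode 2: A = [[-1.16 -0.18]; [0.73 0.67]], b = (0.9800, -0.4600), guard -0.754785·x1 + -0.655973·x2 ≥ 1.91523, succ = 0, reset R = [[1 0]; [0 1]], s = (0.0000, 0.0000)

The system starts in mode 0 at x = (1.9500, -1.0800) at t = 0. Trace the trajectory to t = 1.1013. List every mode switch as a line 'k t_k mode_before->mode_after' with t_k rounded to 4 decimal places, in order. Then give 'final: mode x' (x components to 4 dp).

1 0.5761 0->2
final: 2 1.8825 -2.3720

Mode 0: guard c·x = 3.3701 hit at Δt = 0.5761 (t = 0.5761), x⁻ = (2.7828, -2.2071) → reset → x⁺ = (2.4597, -2.1619), jump to mode 2
Mode 2: flow for 0.5252 to horizon, guard not reached → x = (1.8825, -2.3720)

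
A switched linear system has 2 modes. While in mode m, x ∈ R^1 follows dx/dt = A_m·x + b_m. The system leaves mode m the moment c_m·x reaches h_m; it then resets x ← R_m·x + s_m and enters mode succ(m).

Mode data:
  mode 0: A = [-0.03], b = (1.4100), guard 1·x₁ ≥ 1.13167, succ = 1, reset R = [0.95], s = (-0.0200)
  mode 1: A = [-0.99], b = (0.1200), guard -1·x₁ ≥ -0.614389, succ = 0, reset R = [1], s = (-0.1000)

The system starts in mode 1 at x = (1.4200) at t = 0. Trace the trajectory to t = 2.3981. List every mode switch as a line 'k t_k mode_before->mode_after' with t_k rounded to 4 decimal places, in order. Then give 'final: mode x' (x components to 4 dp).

Mode 1: guard c·x = -0.6144 hit at Δt = 0.9781 (t = 0.9781), x⁻ = (0.6144) → reset → x⁺ = (0.5144), jump to mode 0
Mode 0: guard c·x = 1.1317 hit at Δt = 0.4456 (t = 1.4237), x⁻ = (1.1317) → reset → x⁺ = (1.0551), jump to mode 1
Mode 1: guard c·x = -0.6144 hit at Δt = 0.6449 (t = 2.0686), x⁻ = (0.6144) → reset → x⁺ = (0.5144), jump to mode 0
Mode 0: flow for 0.3295 to horizon, guard not reached → x = (0.9716)

1 0.9781 1->0
2 1.4237 0->1
3 2.0686 1->0
final: 0 0.9716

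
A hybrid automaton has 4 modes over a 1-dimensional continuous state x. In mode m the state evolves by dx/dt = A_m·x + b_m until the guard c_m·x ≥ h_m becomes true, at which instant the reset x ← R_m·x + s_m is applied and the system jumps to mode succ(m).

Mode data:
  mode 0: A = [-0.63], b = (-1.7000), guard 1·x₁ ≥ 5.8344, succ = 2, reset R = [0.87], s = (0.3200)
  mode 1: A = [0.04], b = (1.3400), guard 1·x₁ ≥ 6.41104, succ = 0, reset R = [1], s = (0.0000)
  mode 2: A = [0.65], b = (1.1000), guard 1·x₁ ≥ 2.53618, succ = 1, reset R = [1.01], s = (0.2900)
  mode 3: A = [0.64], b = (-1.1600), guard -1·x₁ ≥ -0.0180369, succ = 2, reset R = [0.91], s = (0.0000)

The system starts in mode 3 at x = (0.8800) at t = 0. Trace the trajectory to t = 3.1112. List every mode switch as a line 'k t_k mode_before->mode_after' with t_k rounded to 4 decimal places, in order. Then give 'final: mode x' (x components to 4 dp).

Mode 3: guard c·x = -0.0180 hit at Δt = 1.0228 (t = 1.0228), x⁻ = (0.0180) → reset → x⁺ = (0.0164), jump to mode 2
Mode 2: guard c·x = 2.5362 hit at Δt = 1.3940 (t = 2.4168), x⁻ = (2.5362) → reset → x⁺ = (2.8515), jump to mode 1
Mode 1: flow for 0.6944 to horizon, guard not reached → x = (3.8754)

1 1.0228 3->2
2 2.4168 2->1
final: 1 3.8754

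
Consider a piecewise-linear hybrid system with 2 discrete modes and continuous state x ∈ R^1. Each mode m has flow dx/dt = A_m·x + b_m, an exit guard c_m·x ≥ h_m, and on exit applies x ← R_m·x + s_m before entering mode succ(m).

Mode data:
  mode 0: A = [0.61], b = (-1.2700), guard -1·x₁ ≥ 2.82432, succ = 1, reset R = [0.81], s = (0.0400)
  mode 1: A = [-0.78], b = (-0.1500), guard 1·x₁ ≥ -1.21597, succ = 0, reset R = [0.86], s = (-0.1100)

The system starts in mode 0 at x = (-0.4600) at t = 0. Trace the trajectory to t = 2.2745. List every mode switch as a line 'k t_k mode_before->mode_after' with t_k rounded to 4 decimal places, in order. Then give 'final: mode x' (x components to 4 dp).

Mode 0: guard c·x = 2.8243 hit at Δt = 1.0780 (t = 1.0780), x⁻ = (-2.8243) → reset → x⁺ = (-2.2477), jump to mode 1
Mode 1: guard c·x = -1.2160 hit at Δt = 0.8937 (t = 1.9717), x⁻ = (-1.2160) → reset → x⁺ = (-1.1557), jump to mode 0
Mode 0: flow for 0.3028 to horizon, guard not reached → x = (-1.8126)

1 1.0780 0->1
2 1.9717 1->0
final: 0 -1.8126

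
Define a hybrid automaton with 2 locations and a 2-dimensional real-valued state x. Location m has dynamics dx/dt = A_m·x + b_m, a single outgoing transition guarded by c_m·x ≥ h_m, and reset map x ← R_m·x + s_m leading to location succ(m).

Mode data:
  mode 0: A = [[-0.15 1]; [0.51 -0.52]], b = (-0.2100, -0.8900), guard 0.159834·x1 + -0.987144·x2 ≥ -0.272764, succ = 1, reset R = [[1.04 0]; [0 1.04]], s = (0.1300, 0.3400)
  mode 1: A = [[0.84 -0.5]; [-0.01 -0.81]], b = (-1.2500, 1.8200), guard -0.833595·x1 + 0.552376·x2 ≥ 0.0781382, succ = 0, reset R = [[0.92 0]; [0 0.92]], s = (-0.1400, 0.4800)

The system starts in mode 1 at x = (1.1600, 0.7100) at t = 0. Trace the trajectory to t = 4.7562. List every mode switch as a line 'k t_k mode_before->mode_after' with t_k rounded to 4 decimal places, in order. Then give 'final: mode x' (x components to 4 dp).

1 0.4869 1->0
2 1.7759 0->1
3 2.4636 1->0
4 4.1874 0->1
final: 1 1.6994 1.3958

Mode 1: guard c·x = 0.0781 hit at Δt = 0.4869 (t = 0.4869), x⁻ = (0.7061, 1.2071) → reset → x⁺ = (0.5096, 1.5905), jump to mode 0
Mode 0: guard c·x = -0.2728 hit at Δt = 1.2890 (t = 1.7759), x⁻ = (1.2497, 0.4787) → reset → x⁺ = (1.4297, 0.8378), jump to mode 1
Mode 1: guard c·x = 0.0781 hit at Δt = 0.6877 (t = 2.4636), x⁻ = (0.8562, 1.4335) → reset → x⁺ = (0.6477, 1.7988), jump to mode 0
Mode 0: guard c·x = -0.2728 hit at Δt = 1.7238 (t = 4.1874), x⁻ = (1.6824, 0.5487) → reset → x⁺ = (1.8797, 0.9107), jump to mode 1
Mode 1: flow for 0.5688 to horizon, guard not reached → x = (1.6994, 1.3958)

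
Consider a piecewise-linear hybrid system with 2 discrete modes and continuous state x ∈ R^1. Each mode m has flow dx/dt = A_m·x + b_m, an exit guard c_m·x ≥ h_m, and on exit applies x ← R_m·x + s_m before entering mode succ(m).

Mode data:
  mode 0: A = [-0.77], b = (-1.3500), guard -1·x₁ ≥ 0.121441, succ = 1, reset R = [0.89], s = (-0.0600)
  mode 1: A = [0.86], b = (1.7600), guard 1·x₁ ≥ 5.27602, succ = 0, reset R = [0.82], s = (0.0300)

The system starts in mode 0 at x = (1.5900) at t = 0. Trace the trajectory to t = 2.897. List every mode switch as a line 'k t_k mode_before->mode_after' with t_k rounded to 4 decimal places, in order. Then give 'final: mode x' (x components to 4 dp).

Mode 0: guard c·x = 0.1214 hit at Δt = 0.9315 (t = 0.9315), x⁻ = (-0.1214) → reset → x⁺ = (-0.1681), jump to mode 1
Mode 1: guard c·x = 5.2760 hit at Δt = 1.5820 (t = 2.5135), x⁻ = (5.2760) → reset → x⁺ = (4.3563), jump to mode 0
Mode 0: flow for 0.3835 to horizon, guard not reached → x = (2.7942)

1 0.9315 0->1
2 2.5135 1->0
final: 0 2.7942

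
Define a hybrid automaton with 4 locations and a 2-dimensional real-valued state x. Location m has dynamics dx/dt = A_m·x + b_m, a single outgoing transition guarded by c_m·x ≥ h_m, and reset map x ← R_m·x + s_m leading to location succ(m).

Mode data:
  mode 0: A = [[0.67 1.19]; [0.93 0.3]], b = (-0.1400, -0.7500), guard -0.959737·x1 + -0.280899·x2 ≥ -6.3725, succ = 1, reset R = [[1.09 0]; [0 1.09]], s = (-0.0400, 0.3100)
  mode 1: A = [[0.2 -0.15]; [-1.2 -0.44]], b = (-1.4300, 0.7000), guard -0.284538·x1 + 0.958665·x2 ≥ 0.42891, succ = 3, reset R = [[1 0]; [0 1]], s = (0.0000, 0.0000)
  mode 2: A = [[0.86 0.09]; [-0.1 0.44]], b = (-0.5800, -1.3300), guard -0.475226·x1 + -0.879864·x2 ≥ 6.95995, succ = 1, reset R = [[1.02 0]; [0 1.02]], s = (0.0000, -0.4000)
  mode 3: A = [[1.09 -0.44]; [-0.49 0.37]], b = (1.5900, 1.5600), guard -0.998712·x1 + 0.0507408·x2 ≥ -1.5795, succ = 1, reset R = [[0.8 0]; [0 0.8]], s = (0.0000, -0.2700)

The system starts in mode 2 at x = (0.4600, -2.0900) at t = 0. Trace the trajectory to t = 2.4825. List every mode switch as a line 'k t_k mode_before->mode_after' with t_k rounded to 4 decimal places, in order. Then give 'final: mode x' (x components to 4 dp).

1 1.5788 2->1
final: 1 -2.2162 -3.1224

Mode 2: guard c·x = 6.9600 hit at Δt = 1.5788 (t = 1.5788), x⁻ = (-1.3145, -7.2003) → reset → x⁺ = (-1.3408, -7.7443), jump to mode 1
Mode 1: flow for 0.9037 to horizon, guard not reached → x = (-2.2162, -3.1224)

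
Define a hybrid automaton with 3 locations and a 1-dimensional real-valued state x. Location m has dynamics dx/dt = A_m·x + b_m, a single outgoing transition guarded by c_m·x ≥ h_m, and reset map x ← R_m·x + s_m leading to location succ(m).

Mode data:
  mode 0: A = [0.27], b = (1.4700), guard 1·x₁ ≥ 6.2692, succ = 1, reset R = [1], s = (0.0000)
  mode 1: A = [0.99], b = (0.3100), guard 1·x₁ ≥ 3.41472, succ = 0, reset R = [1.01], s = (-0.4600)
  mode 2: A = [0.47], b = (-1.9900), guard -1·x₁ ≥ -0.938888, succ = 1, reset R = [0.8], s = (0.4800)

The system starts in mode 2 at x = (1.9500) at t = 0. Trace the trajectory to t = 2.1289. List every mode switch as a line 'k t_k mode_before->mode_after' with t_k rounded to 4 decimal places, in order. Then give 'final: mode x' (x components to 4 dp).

1 0.7798 2->1
2 1.6700 1->0
final: 0 4.1013

Mode 2: guard c·x = -0.9389 hit at Δt = 0.7798 (t = 0.7798), x⁻ = (0.9389) → reset → x⁺ = (1.2311), jump to mode 1
Mode 1: guard c·x = 3.4147 hit at Δt = 0.8902 (t = 1.6700), x⁻ = (3.4147) → reset → x⁺ = (2.9889), jump to mode 0
Mode 0: flow for 0.4589 to horizon, guard not reached → x = (4.1013)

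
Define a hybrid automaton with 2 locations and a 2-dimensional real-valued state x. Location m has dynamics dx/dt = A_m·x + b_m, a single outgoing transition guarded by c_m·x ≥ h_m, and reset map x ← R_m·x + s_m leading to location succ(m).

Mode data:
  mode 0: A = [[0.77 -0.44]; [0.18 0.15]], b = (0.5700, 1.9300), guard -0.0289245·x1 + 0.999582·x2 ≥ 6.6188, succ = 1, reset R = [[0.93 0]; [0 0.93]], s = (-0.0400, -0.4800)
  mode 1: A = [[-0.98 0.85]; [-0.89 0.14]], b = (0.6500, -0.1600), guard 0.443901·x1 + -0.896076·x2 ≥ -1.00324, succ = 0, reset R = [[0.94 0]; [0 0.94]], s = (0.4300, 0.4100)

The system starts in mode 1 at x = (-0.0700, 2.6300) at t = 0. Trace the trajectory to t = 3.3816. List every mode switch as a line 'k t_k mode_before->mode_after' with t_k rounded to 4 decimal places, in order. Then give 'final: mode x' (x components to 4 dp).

1 0.9907 1->0
2 2.4542 0->1
final: 1 3.7967 3.3249

Mode 1: guard c·x = -1.0032 hit at Δt = 0.9907 (t = 0.9907), x⁻ = (1.6573, 1.9406) → reset → x⁺ = (1.9879, 2.2342), jump to mode 0
Mode 0: guard c·x = 6.6188 hit at Δt = 1.4635 (t = 2.4542), x⁻ = (2.9621, 6.7073) → reset → x⁺ = (2.7148, 5.7578), jump to mode 1
Mode 1: flow for 0.9274 to horizon, guard not reached → x = (3.7967, 3.3249)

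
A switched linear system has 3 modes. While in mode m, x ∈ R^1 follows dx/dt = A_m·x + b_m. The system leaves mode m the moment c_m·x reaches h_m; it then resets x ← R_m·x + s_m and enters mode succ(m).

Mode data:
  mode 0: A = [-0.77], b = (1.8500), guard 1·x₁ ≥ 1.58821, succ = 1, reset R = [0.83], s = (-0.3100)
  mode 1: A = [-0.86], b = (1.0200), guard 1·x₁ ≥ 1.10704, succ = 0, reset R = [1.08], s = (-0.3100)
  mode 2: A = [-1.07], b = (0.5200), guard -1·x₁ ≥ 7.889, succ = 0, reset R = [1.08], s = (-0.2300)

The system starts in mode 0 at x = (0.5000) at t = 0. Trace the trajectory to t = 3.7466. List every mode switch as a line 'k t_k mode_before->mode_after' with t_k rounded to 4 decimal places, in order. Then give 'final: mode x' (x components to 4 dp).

1 1.1020 0->1
2 2.0454 1->0
3 2.8532 0->1
final: 1 1.1036

Mode 0: guard c·x = 1.5882 hit at Δt = 1.1020 (t = 1.1020), x⁻ = (1.5882) → reset → x⁺ = (1.0082), jump to mode 1
Mode 1: guard c·x = 1.1070 hit at Δt = 0.9434 (t = 2.0454), x⁻ = (1.1070) → reset → x⁺ = (0.8856), jump to mode 0
Mode 0: guard c·x = 1.5882 hit at Δt = 0.8079 (t = 2.8532), x⁻ = (1.5882) → reset → x⁺ = (1.0082), jump to mode 1
Mode 1: flow for 0.8934 to horizon, guard not reached → x = (1.1036)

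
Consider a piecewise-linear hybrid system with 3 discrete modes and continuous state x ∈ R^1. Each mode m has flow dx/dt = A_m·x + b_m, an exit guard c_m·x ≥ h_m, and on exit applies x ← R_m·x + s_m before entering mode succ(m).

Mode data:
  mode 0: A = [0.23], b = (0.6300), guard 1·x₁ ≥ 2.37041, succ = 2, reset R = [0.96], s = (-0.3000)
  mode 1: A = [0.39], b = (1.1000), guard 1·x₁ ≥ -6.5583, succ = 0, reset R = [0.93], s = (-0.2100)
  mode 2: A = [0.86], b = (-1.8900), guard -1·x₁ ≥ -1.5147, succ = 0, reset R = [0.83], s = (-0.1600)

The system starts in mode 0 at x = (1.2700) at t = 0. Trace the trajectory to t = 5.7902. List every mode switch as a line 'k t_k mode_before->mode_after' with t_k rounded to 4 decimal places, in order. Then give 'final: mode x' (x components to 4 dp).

Mode 0: guard c·x = 2.3704 hit at Δt = 1.0545 (t = 1.0545), x⁻ = (2.3704) → reset → x⁺ = (1.9756), jump to mode 2
Mode 2: guard c·x = -1.5147 hit at Δt = 1.3063 (t = 2.3608), x⁻ = (1.5147) → reset → x⁺ = (1.0972), jump to mode 0
Mode 0: guard c·x = 2.3704 hit at Δt = 1.2461 (t = 3.6069), x⁻ = (2.3704) → reset → x⁺ = (1.9756), jump to mode 2
Mode 2: guard c·x = -1.5147 hit at Δt = 1.3063 (t = 4.9132), x⁻ = (1.5147) → reset → x⁺ = (1.0972), jump to mode 0
Mode 0: flow for 0.8770 to horizon, guard not reached → x = (1.9546)

1 1.0545 0->2
2 2.3608 2->0
3 3.6069 0->2
4 4.9132 2->0
final: 0 1.9546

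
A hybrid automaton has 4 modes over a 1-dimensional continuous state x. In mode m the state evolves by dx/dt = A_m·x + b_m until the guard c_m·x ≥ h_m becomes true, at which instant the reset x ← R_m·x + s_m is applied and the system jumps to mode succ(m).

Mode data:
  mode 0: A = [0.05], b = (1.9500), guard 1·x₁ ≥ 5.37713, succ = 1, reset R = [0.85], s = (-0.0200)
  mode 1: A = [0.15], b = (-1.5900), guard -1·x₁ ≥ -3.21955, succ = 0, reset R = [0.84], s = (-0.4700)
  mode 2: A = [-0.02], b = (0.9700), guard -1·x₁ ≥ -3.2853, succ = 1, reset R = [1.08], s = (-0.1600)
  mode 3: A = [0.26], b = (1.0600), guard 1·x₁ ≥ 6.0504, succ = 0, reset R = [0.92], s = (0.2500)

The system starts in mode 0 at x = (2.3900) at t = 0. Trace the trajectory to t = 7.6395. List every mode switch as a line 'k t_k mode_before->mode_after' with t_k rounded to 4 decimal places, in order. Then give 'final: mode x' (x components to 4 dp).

Mode 0: guard c·x = 5.3771 hit at Δt = 1.3937 (t = 1.3937), x⁻ = (5.3771) → reset → x⁺ = (4.5506), jump to mode 1
Mode 1: guard c·x = -3.2195 hit at Δt = 1.3258 (t = 2.7195), x⁻ = (3.2196) → reset → x⁺ = (2.2344), jump to mode 0
Mode 0: guard c·x = 5.3771 hit at Δt = 1.4690 (t = 4.1885), x⁻ = (5.3771) → reset → x⁺ = (4.5506), jump to mode 1
Mode 1: guard c·x = -3.2195 hit at Δt = 1.3258 (t = 5.5143), x⁻ = (3.2196) → reset → x⁺ = (2.2344), jump to mode 0
Mode 0: guard c·x = 5.3771 hit at Δt = 1.4690 (t = 6.9833), x⁻ = (5.3771) → reset → x⁺ = (4.5506), jump to mode 1
Mode 1: flow for 0.6562 to horizon, guard not reached → x = (3.9248)

1 1.3937 0->1
2 2.7195 1->0
3 4.1885 0->1
4 5.5143 1->0
5 6.9833 0->1
final: 1 3.9248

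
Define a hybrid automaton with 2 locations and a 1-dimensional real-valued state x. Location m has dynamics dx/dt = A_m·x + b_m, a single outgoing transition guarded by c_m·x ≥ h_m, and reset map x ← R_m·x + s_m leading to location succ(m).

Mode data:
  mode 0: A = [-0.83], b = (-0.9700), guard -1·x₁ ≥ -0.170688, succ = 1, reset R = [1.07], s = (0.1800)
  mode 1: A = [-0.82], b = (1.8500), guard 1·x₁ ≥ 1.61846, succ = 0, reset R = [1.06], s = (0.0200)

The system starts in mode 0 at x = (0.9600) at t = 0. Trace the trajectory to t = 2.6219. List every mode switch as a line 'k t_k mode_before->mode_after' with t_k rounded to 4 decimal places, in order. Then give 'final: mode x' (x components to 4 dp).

Mode 0: guard c·x = -0.1707 hit at Δt = 0.5582 (t = 0.5582), x⁻ = (0.1707) → reset → x⁺ = (0.3626), jump to mode 1
Mode 1: guard c·x = 1.6185 hit at Δt = 1.3273 (t = 1.8855), x⁻ = (1.6185) → reset → x⁺ = (1.7356), jump to mode 0
Mode 0: flow for 0.7364 to horizon, guard not reached → x = (0.4074)

1 0.5582 0->1
2 1.8855 1->0
final: 0 0.4074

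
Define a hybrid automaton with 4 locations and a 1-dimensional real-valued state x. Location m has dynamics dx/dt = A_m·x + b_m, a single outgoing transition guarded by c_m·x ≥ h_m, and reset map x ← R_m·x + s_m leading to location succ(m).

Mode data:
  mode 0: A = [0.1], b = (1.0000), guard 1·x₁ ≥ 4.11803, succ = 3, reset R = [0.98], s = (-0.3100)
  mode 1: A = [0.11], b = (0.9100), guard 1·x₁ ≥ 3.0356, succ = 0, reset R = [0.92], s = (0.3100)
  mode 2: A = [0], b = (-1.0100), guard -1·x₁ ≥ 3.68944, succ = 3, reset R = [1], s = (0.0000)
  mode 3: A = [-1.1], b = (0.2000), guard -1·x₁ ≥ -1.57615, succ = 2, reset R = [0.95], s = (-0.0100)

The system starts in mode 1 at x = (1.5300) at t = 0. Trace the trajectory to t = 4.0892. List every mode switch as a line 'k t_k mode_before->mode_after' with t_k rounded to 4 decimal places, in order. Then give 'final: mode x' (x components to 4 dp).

1 1.2989 1->0
2 2.0452 0->3
3 2.8932 3->2
final: 2 0.2794

Mode 1: guard c·x = 3.0356 hit at Δt = 1.2989 (t = 1.2989), x⁻ = (3.0356) → reset → x⁺ = (3.1028), jump to mode 0
Mode 0: guard c·x = 4.1180 hit at Δt = 0.7463 (t = 2.0452), x⁻ = (4.1180) → reset → x⁺ = (3.7257), jump to mode 3
Mode 3: guard c·x = -1.5761 hit at Δt = 0.8480 (t = 2.8932), x⁻ = (1.5762) → reset → x⁺ = (1.4873), jump to mode 2
Mode 2: flow for 1.1960 to horizon, guard not reached → x = (0.2794)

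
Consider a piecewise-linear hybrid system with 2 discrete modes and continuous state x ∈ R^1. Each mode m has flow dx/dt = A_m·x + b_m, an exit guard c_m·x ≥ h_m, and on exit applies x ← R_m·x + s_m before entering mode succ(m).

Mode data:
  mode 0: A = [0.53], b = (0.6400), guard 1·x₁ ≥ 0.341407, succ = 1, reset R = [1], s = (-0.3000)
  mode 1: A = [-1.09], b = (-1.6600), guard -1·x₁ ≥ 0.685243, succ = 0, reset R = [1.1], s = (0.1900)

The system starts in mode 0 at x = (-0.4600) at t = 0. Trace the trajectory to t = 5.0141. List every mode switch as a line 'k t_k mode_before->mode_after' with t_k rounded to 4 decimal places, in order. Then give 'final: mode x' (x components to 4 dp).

Mode 0: guard c·x = 0.3414 hit at Δt = 1.3746 (t = 1.3746), x⁻ = (0.3414) → reset → x⁺ = (0.0414), jump to mode 1
Mode 1: guard c·x = 0.6852 hit at Δt = 0.5730 (t = 1.9476), x⁻ = (-0.6852) → reset → x⁺ = (-0.5638), jump to mode 0
Mode 0: guard c·x = 0.3414 hit at Δt = 1.6566 (t = 3.6042), x⁻ = (0.3414) → reset → x⁺ = (0.0414), jump to mode 1
Mode 1: guard c·x = 0.6852 hit at Δt = 0.5730 (t = 4.1772), x⁻ = (-0.6852) → reset → x⁺ = (-0.5638), jump to mode 0
Mode 0: flow for 0.8369 to horizon, guard not reached → x = (-0.2044)

1 1.3746 0->1
2 1.9476 1->0
3 3.6042 0->1
4 4.1772 1->0
final: 0 -0.2044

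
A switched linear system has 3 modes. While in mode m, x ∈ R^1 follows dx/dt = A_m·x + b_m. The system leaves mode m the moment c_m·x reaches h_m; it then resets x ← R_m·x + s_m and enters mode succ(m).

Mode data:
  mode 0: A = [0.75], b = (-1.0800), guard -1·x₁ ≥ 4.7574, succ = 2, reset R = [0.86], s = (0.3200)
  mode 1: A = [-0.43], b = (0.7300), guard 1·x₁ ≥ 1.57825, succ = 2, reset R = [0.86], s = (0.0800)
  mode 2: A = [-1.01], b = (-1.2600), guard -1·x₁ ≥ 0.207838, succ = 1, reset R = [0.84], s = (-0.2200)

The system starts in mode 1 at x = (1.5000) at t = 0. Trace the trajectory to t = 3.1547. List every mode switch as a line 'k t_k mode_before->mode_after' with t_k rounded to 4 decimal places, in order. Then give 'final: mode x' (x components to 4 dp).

Mode 1: guard c·x = 1.5782 hit at Δt = 1.1719 (t = 1.1719), x⁻ = (1.5782) → reset → x⁺ = (1.4373), jump to mode 2
Mode 2: guard c·x = 0.2078 hit at Δt = 0.9393 (t = 2.1112), x⁻ = (-0.2078) → reset → x⁺ = (-0.3946), jump to mode 1
Mode 1: flow for 1.0435 to horizon, guard not reached → x = (0.3618)

1 1.1719 1->2
2 2.1112 2->1
final: 1 0.3618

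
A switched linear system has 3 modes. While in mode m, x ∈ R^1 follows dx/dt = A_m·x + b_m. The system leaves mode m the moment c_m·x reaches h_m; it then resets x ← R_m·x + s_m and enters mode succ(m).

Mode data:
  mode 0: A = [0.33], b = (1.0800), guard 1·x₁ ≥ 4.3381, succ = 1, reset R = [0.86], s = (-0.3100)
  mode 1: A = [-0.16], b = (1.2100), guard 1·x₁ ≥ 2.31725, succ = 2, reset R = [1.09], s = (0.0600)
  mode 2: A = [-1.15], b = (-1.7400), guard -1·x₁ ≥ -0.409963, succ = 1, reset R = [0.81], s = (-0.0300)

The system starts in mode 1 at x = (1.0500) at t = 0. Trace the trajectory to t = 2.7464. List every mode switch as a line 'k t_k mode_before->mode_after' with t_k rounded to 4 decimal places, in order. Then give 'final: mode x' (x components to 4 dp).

Mode 1: guard c·x = 2.3173 hit at Δt = 1.3525 (t = 1.3525), x⁻ = (2.3173) → reset → x⁺ = (2.5858), jump to mode 2
Mode 2: guard c·x = -0.4100 hit at Δt = 0.6581 (t = 2.0106), x⁻ = (0.4100) → reset → x⁺ = (0.3021), jump to mode 1
Mode 1: flow for 0.7358 to horizon, guard not reached → x = (1.1084)

1 1.3525 1->2
2 2.0106 2->1
final: 1 1.1084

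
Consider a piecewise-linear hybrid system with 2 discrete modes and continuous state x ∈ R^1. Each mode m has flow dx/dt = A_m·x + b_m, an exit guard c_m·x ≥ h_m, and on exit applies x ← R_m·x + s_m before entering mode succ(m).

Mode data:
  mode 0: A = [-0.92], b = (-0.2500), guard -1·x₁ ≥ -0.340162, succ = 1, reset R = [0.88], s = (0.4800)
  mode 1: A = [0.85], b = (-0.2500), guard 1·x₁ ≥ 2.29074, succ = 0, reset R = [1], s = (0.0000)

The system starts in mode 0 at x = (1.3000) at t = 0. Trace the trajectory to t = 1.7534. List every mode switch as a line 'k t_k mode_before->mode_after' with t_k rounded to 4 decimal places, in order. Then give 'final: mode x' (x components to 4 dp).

1 1.0254 0->1
final: 1 1.1950

Mode 0: guard c·x = -0.3402 hit at Δt = 1.0254 (t = 1.0254), x⁻ = (0.3402) → reset → x⁺ = (0.7793), jump to mode 1
Mode 1: flow for 0.7280 to horizon, guard not reached → x = (1.1950)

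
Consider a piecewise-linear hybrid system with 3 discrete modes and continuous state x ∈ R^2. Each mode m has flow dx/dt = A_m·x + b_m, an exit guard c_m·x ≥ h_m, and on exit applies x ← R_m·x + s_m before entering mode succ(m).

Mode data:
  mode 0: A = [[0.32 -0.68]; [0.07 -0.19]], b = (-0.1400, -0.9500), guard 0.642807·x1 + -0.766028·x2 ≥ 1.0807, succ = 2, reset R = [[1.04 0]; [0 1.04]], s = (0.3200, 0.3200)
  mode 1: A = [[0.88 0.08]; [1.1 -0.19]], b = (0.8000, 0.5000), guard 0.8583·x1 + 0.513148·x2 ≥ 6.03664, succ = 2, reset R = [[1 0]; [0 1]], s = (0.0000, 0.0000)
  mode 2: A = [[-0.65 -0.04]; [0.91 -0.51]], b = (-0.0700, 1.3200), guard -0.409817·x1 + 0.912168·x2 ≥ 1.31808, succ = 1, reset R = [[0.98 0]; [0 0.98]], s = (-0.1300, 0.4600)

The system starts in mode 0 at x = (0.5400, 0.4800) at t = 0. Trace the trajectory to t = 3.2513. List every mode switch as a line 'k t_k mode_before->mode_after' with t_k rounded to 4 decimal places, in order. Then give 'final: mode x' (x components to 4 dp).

1 1.4275 0->2
2 2.7642 2->1
final: 1 0.9500 2.3835

Mode 0: guard c·x = 1.0807 hit at Δt = 1.4275 (t = 1.4275), x⁻ = (0.7587, -0.7741) → reset → x⁺ = (1.1090, -0.4851), jump to mode 2
Mode 2: guard c·x = 1.3181 hit at Δt = 1.3367 (t = 2.7642), x⁻ = (0.3705, 1.6115) → reset → x⁺ = (0.2331, 2.0392), jump to mode 1
Mode 1: flow for 0.4871 to horizon, guard not reached → x = (0.9500, 2.3835)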